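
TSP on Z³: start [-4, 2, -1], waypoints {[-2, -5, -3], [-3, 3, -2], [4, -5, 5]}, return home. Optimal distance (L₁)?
48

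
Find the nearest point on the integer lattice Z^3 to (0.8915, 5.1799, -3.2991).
(1, 5, -3)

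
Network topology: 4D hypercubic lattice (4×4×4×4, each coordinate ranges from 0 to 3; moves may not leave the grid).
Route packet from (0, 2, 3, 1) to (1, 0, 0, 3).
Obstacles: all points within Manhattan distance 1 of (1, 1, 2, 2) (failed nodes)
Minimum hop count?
8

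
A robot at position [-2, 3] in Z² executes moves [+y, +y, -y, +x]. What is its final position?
(-1, 4)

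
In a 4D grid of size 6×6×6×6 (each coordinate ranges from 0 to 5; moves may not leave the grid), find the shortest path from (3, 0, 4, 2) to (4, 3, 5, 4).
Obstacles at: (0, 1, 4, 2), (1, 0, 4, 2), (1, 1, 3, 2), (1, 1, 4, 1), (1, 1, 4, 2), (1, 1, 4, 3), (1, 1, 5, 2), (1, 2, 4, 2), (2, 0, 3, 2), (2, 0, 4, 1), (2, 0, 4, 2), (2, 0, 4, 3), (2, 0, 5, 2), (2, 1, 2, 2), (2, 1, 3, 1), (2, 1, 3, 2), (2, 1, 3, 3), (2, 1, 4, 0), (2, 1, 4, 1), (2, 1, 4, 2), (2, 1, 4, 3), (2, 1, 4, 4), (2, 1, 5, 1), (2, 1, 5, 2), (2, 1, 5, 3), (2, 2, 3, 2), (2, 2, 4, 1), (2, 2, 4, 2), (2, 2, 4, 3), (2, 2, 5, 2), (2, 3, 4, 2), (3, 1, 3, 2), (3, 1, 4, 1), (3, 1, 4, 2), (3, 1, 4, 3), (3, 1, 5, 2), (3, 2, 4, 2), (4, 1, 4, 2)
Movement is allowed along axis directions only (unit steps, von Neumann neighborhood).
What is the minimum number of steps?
7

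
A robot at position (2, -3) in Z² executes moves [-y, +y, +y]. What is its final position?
(2, -2)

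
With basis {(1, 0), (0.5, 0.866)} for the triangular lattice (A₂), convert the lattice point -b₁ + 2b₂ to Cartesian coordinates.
(0, 1.732)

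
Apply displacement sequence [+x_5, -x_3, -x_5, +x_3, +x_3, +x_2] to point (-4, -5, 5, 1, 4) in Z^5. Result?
(-4, -4, 6, 1, 4)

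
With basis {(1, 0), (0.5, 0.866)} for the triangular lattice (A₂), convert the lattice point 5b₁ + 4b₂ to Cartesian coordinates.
(7, 3.464)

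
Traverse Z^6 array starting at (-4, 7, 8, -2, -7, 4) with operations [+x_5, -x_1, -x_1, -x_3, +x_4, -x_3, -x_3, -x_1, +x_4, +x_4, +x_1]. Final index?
(-6, 7, 5, 1, -6, 4)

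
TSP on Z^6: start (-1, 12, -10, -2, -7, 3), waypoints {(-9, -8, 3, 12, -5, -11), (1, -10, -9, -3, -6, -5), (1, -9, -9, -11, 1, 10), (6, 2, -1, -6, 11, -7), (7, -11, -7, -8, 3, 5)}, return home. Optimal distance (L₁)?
258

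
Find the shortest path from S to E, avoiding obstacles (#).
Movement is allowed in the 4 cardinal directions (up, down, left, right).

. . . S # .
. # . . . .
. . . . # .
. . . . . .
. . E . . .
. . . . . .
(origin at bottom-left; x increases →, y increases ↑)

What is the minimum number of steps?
5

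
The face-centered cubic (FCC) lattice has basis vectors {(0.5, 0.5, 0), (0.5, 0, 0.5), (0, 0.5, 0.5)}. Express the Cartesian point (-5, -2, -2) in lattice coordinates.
-5b₁ - 5b₂ + b₃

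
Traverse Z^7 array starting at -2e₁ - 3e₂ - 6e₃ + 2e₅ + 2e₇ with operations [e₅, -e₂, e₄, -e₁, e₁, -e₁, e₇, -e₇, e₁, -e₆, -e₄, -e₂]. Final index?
(-2, -5, -6, 0, 3, -1, 2)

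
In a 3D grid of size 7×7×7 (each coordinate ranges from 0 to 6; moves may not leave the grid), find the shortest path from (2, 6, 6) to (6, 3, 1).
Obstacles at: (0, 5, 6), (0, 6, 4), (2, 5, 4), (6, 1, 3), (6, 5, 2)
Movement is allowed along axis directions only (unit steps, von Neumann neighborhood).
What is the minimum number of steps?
12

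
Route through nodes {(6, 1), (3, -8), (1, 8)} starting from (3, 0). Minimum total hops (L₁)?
32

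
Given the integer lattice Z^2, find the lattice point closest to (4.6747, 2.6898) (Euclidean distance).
(5, 3)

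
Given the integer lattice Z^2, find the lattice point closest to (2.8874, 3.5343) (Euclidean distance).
(3, 4)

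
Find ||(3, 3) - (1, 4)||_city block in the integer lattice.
3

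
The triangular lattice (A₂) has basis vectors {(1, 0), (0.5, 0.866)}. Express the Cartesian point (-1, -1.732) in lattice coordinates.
-2b₂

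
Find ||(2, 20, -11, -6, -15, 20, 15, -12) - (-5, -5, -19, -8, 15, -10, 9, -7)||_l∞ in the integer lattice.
30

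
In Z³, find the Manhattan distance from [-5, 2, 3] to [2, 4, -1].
13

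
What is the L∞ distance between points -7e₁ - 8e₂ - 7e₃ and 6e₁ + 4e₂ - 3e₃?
13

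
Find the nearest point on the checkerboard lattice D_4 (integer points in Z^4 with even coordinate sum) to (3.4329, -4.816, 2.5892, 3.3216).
(3, -5, 3, 3)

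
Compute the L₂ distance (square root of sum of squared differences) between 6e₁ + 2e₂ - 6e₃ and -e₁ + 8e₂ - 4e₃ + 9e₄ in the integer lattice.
13.0384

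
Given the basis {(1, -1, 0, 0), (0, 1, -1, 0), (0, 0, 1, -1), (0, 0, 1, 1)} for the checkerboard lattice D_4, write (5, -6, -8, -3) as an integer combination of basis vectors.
5b₁ - b₂ - 3b₃ - 6b₄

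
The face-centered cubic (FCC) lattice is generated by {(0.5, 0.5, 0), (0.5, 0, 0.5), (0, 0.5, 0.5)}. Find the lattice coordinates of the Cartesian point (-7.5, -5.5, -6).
-7b₁ - 8b₂ - 4b₃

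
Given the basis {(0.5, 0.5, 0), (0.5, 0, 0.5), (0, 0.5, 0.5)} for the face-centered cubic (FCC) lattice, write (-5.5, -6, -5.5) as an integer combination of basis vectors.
-6b₁ - 5b₂ - 6b₃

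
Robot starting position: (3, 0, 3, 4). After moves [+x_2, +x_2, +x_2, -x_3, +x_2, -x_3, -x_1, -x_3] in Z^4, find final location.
(2, 4, 0, 4)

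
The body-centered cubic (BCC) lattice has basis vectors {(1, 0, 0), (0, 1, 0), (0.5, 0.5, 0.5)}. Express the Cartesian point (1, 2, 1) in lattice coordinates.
b₂ + 2b₃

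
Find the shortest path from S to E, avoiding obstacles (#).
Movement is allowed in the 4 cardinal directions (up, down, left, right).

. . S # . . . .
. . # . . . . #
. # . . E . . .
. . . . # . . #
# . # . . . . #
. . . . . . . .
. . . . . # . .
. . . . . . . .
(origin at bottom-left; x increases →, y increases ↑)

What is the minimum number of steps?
10
(one shortest path: (2, 7) → (1, 7) → (0, 7) → (0, 6) → (0, 5) → (0, 4) → (1, 4) → (2, 4) → (3, 4) → (3, 5) → (4, 5))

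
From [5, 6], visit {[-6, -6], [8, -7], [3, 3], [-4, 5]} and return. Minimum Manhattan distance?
58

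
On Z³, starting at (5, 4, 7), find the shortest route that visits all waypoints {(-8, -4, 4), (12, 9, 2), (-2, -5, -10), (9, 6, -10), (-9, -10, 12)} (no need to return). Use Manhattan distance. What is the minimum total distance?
93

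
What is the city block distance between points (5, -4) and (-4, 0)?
13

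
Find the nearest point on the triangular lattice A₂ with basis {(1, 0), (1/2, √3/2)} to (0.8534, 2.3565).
(0.5, 2.598)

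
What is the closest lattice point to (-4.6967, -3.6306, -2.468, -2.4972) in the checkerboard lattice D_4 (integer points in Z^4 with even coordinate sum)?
(-5, -4, -2, -3)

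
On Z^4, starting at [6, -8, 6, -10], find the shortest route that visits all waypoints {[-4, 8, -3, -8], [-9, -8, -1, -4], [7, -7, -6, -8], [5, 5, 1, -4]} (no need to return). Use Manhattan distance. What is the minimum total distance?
88
(one optimal route: (6, -8, 6, -10) → (7, -7, -6, -8) → (5, 5, 1, -4) → (-4, 8, -3, -8) → (-9, -8, -1, -4))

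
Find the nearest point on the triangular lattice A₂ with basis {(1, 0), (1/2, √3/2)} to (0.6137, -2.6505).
(0.5, -2.598)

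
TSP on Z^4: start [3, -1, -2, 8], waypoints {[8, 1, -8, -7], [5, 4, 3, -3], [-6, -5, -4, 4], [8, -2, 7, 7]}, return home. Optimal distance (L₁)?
114
(one optimal route: (3, -1, -2, 8) → (-6, -5, -4, 4) → (8, 1, -8, -7) → (5, 4, 3, -3) → (8, -2, 7, 7) → (3, -1, -2, 8))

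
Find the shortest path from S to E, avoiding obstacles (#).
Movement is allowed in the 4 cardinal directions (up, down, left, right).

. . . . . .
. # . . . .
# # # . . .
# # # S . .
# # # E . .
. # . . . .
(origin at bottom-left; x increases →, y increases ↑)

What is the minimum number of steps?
1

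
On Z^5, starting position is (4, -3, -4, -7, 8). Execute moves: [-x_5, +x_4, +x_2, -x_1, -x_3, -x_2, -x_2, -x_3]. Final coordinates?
(3, -4, -6, -6, 7)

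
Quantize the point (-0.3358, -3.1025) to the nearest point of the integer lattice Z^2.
(0, -3)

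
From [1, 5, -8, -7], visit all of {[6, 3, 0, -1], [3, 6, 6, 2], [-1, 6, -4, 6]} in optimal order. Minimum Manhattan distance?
53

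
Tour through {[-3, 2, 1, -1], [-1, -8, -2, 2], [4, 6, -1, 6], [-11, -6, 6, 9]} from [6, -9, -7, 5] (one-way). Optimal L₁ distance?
89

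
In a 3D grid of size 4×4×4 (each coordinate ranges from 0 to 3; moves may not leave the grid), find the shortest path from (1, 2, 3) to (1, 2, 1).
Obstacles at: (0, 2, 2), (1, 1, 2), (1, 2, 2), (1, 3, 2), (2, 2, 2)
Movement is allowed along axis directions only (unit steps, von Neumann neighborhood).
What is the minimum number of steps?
6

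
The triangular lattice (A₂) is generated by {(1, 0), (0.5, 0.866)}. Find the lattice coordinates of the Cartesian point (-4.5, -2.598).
-3b₁ - 3b₂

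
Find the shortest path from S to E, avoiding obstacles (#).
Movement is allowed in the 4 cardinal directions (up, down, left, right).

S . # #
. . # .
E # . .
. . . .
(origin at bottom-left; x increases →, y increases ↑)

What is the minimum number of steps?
2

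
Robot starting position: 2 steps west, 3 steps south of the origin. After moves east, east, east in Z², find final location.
(1, -3)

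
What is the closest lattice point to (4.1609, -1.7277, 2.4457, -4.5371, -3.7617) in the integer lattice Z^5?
(4, -2, 2, -5, -4)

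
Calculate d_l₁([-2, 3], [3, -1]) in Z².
9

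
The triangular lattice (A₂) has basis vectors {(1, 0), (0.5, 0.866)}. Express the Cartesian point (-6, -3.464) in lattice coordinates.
-4b₁ - 4b₂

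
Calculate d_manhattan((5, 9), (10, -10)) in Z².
24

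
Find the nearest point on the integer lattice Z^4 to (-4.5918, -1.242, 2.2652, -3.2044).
(-5, -1, 2, -3)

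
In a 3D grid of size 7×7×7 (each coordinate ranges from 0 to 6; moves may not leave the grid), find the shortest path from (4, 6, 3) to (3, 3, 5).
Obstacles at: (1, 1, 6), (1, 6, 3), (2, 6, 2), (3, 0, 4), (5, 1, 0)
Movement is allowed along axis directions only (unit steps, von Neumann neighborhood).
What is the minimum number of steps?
6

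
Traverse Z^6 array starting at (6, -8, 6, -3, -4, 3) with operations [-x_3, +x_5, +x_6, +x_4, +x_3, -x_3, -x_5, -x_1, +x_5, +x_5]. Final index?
(5, -8, 5, -2, -2, 4)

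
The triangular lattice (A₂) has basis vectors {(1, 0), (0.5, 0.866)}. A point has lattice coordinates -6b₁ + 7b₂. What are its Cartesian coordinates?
(-2.5, 6.062)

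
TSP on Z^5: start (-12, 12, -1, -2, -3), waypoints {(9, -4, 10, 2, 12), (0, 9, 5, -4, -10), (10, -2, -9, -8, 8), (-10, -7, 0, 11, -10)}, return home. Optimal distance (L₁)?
228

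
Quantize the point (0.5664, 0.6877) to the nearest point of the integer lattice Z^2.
(1, 1)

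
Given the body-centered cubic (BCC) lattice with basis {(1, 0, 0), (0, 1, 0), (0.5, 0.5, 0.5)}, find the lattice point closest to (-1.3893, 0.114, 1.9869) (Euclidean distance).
(-1, 0, 2)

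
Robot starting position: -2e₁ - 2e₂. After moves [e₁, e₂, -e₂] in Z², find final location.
(-1, -2)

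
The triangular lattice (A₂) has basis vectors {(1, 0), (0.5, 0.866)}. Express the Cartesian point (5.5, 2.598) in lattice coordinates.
4b₁ + 3b₂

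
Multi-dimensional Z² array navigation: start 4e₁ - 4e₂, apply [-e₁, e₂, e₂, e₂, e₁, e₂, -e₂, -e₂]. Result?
(4, -2)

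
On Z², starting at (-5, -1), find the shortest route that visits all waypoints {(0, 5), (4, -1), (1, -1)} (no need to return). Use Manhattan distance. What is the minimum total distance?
19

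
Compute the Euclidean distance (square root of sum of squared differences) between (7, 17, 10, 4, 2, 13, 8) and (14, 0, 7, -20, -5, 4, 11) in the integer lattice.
32.5883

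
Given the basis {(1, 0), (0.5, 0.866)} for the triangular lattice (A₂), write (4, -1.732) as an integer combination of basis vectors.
5b₁ - 2b₂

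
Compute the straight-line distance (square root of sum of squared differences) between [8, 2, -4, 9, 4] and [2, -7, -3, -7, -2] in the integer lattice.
20.2485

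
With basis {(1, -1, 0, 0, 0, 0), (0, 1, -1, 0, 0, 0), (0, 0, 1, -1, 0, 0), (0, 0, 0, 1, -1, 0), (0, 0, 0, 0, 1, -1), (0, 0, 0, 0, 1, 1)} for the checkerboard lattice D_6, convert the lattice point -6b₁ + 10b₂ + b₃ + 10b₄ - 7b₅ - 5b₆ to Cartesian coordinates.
(-6, 16, -9, 9, -22, 2)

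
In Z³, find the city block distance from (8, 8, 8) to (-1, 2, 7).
16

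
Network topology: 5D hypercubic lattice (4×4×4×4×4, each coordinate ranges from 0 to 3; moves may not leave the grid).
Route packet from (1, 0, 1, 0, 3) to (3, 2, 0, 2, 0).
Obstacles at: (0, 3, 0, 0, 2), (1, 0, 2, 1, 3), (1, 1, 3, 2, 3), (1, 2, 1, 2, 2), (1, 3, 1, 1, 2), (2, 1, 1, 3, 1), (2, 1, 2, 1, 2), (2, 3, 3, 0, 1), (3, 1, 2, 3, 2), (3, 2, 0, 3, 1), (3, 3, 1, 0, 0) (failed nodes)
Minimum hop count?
10
(one shortest path: (1, 0, 1, 0, 3) → (2, 0, 1, 0, 3) → (3, 0, 1, 0, 3) → (3, 1, 1, 0, 3) → (3, 2, 1, 0, 3) → (3, 2, 0, 0, 3) → (3, 2, 0, 1, 3) → (3, 2, 0, 2, 3) → (3, 2, 0, 2, 2) → (3, 2, 0, 2, 1) → (3, 2, 0, 2, 0))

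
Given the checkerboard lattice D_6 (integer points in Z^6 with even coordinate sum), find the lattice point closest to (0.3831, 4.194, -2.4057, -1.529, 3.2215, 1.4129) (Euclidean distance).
(0, 4, -2, -2, 3, 1)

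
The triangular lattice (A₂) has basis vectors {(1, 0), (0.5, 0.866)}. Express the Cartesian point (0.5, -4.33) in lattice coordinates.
3b₁ - 5b₂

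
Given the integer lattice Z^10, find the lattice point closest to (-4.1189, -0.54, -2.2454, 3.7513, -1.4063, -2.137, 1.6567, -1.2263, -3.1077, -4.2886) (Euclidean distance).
(-4, -1, -2, 4, -1, -2, 2, -1, -3, -4)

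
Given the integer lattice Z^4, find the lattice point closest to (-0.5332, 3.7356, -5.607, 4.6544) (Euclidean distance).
(-1, 4, -6, 5)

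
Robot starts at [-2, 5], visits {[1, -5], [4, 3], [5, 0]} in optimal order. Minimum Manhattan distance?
21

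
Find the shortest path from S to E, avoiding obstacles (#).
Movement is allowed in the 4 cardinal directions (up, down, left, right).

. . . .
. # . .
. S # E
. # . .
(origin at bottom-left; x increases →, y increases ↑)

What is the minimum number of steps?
8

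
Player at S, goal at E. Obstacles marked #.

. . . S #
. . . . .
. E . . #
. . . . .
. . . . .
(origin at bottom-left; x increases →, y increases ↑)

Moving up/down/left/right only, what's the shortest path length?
4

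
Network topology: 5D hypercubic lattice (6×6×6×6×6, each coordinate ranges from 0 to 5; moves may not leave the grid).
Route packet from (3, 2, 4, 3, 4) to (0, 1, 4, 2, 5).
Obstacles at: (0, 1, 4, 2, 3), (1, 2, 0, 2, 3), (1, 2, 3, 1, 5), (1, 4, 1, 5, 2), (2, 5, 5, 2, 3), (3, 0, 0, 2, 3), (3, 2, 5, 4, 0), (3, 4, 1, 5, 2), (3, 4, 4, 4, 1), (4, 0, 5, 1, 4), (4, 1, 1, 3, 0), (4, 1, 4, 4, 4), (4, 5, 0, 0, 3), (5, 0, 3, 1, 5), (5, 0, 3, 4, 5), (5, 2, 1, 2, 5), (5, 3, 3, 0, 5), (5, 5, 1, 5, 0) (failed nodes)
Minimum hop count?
6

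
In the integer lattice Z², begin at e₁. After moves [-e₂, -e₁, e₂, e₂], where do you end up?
(0, 1)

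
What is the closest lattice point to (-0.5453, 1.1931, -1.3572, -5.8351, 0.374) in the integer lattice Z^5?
(-1, 1, -1, -6, 0)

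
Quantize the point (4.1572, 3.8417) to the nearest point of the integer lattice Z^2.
(4, 4)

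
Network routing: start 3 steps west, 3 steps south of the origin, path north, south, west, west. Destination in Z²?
(-5, -3)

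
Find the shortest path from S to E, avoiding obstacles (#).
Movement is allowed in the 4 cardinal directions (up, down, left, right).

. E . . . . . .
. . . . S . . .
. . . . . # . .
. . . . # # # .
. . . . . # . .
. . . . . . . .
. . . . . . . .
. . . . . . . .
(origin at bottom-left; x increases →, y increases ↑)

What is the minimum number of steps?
4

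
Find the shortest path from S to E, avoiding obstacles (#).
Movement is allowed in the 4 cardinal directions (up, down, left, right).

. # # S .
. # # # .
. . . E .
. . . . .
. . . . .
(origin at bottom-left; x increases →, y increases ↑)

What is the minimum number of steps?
4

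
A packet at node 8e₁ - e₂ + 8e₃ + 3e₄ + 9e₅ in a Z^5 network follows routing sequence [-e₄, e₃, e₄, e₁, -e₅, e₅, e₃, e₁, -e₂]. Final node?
(10, -2, 10, 3, 9)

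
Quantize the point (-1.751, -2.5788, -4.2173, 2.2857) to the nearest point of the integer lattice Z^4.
(-2, -3, -4, 2)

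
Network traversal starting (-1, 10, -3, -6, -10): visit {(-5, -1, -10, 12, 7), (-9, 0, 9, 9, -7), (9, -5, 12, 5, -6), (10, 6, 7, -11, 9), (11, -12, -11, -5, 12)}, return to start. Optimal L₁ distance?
272
(one optimal route: (-1, 10, -3, -6, -10) → (9, -5, 12, 5, -6) → (-9, 0, 9, 9, -7) → (-5, -1, -10, 12, 7) → (11, -12, -11, -5, 12) → (10, 6, 7, -11, 9) → (-1, 10, -3, -6, -10))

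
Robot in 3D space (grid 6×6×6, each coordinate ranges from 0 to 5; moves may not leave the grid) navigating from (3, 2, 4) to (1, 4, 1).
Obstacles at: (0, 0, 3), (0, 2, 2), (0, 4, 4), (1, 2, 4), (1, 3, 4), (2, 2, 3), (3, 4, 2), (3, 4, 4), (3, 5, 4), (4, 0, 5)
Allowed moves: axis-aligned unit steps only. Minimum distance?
7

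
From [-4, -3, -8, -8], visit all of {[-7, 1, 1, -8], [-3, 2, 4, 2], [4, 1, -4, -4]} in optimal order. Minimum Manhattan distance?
56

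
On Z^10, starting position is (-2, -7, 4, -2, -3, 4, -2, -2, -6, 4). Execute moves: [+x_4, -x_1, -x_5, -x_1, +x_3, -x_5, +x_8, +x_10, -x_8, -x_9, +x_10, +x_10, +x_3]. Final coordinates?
(-4, -7, 6, -1, -5, 4, -2, -2, -7, 7)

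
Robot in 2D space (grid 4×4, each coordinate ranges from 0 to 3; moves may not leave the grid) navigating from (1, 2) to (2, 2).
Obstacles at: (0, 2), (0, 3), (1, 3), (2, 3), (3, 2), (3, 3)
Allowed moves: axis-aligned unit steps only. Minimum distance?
1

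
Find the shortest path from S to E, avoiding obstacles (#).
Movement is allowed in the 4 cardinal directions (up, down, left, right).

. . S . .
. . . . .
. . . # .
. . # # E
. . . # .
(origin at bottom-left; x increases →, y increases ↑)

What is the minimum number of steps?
5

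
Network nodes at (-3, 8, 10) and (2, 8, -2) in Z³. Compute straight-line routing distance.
13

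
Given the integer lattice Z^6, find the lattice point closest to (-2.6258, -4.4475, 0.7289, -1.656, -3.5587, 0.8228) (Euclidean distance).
(-3, -4, 1, -2, -4, 1)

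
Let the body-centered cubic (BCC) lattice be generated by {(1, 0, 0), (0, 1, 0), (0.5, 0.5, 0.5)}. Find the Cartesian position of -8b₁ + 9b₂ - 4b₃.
(-10, 7, -2)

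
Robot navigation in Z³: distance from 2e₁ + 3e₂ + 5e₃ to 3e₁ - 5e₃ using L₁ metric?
14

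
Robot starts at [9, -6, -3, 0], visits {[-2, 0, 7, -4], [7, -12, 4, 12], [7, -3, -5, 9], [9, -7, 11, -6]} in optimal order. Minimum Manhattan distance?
93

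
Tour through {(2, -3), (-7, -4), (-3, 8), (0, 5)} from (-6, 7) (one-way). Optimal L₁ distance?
30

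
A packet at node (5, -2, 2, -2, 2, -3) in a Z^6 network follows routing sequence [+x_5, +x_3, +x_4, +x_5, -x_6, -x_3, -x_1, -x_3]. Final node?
(4, -2, 1, -1, 4, -4)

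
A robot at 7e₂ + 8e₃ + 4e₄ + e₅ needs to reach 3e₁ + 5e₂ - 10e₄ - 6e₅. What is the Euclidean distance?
17.9444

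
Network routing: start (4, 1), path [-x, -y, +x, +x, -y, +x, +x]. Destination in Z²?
(7, -1)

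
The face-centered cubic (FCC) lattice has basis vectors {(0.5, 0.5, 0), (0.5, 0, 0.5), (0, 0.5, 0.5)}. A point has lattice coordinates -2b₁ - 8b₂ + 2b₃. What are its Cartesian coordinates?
(-5, 0, -3)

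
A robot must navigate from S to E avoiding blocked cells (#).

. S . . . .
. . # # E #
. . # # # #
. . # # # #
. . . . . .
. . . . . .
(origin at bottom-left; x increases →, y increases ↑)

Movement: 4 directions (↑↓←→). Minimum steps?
4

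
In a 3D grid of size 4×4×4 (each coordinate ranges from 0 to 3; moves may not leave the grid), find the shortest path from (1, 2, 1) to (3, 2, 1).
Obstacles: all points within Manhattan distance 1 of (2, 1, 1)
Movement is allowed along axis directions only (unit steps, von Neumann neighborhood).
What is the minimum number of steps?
4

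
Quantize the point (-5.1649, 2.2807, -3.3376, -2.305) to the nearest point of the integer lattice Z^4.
(-5, 2, -3, -2)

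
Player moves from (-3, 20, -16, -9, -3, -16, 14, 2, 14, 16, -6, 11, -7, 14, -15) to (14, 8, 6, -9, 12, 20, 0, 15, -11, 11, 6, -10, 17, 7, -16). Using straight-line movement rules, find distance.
68.2935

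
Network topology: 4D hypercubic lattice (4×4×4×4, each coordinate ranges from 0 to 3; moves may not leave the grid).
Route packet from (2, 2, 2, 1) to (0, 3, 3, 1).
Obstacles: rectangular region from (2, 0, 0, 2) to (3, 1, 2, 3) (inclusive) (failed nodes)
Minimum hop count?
4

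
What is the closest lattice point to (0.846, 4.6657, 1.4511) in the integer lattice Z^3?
(1, 5, 1)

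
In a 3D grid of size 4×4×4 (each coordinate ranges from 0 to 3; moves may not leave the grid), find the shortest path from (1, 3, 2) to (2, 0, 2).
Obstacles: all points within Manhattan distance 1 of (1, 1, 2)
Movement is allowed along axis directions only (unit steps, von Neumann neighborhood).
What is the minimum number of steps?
6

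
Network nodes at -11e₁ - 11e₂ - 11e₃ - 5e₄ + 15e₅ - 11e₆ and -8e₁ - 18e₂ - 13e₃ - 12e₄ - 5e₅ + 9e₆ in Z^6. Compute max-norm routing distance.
20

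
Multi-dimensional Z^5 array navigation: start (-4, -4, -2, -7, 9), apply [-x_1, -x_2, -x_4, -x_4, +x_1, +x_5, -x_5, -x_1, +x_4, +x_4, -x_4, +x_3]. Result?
(-5, -5, -1, -8, 9)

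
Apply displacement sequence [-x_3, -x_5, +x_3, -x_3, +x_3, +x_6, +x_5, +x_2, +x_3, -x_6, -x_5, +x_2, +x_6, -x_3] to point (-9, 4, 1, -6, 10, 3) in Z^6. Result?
(-9, 6, 1, -6, 9, 4)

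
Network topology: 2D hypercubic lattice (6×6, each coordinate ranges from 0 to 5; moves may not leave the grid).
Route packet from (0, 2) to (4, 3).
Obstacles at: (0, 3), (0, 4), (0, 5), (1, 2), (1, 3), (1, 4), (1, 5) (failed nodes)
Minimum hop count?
7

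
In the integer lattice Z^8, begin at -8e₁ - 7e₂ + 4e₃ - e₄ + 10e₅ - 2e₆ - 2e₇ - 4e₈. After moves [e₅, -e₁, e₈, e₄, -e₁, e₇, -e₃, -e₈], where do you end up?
(-10, -7, 3, 0, 11, -2, -1, -4)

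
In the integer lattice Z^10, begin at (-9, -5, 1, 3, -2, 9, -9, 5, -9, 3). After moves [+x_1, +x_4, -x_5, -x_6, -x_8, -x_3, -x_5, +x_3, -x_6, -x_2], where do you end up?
(-8, -6, 1, 4, -4, 7, -9, 4, -9, 3)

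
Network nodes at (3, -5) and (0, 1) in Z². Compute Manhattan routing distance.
9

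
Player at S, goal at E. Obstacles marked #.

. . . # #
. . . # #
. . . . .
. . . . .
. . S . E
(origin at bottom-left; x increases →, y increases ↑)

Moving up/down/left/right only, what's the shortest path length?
2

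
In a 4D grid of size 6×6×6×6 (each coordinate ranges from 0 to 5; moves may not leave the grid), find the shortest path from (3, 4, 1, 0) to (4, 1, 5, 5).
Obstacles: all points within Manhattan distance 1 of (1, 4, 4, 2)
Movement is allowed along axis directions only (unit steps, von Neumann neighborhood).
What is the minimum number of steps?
13
(one shortest path: (3, 4, 1, 0) → (4, 4, 1, 0) → (4, 3, 1, 0) → (4, 2, 1, 0) → (4, 1, 1, 0) → (4, 1, 2, 0) → (4, 1, 3, 0) → (4, 1, 4, 0) → (4, 1, 5, 0) → (4, 1, 5, 1) → (4, 1, 5, 2) → (4, 1, 5, 3) → (4, 1, 5, 4) → (4, 1, 5, 5))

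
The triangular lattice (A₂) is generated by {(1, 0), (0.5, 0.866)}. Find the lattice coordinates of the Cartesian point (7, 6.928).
3b₁ + 8b₂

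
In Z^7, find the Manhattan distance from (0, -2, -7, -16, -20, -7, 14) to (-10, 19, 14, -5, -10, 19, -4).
117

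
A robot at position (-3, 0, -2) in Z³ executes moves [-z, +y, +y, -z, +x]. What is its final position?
(-2, 2, -4)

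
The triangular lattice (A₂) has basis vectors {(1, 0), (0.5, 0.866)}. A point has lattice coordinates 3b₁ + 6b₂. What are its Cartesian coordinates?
(6, 5.196)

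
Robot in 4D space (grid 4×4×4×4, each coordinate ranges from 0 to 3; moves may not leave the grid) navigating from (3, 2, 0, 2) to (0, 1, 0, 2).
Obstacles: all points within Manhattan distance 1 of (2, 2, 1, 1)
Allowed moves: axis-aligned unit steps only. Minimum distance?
4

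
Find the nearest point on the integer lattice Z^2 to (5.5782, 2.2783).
(6, 2)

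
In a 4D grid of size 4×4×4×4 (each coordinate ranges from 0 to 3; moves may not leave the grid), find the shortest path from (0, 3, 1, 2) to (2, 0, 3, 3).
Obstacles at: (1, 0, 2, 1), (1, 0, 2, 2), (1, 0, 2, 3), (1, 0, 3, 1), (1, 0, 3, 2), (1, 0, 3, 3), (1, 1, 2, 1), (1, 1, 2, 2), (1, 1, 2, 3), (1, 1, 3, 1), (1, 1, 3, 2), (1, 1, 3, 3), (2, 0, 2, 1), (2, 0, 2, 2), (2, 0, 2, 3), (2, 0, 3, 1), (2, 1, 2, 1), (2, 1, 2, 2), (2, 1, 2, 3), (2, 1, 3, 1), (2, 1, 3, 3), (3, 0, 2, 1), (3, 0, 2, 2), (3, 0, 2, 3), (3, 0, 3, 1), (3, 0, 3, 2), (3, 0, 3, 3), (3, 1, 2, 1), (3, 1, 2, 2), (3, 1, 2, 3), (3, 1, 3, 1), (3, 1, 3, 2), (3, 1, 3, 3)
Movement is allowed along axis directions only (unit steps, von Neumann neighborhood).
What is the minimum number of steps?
8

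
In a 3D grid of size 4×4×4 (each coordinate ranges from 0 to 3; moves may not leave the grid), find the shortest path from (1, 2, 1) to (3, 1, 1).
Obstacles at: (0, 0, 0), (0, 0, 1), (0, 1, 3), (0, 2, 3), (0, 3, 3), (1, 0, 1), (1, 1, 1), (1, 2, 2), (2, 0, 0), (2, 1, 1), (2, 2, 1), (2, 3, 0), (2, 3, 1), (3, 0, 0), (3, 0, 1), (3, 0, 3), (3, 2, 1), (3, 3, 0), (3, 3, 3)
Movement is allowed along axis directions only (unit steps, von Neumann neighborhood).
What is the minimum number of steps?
5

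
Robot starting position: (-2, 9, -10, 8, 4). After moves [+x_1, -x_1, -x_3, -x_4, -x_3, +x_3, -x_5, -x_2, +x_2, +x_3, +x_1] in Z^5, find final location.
(-1, 9, -10, 7, 3)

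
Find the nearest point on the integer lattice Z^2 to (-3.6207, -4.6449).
(-4, -5)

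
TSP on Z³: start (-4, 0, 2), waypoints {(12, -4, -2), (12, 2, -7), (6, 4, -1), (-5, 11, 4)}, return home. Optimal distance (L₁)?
86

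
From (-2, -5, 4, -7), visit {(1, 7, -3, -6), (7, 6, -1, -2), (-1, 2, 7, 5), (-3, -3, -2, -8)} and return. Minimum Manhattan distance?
90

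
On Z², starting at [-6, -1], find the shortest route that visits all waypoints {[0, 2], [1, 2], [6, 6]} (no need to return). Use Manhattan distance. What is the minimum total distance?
19
(one optimal route: (-6, -1) → (0, 2) → (1, 2) → (6, 6))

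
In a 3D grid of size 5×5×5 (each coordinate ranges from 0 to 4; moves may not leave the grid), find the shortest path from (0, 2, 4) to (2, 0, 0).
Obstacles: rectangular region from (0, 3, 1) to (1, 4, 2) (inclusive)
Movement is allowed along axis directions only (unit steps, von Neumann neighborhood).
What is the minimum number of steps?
8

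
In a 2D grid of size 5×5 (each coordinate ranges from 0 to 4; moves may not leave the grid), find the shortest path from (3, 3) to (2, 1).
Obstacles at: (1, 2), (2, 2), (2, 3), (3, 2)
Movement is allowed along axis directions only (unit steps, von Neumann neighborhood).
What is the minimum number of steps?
5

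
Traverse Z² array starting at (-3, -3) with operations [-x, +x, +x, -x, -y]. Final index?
(-3, -4)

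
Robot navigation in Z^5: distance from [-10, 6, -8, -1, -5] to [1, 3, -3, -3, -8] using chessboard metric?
11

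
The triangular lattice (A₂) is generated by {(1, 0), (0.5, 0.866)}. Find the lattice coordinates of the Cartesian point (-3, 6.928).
-7b₁ + 8b₂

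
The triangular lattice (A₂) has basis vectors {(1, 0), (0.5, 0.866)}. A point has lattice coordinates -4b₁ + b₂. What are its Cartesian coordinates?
(-3.5, 0.866)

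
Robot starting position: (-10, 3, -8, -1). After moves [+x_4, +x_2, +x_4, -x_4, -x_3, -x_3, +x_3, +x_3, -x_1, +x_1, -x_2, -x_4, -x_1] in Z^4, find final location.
(-11, 3, -8, -1)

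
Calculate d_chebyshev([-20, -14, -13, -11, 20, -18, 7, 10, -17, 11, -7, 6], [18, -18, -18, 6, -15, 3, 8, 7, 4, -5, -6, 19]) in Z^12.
38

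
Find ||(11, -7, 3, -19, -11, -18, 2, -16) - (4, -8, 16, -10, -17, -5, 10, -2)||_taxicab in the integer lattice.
71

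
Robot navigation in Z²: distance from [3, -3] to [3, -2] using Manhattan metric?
1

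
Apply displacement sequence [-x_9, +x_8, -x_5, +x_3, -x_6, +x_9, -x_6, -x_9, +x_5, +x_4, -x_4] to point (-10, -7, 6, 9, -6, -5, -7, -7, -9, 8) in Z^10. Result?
(-10, -7, 7, 9, -6, -7, -7, -6, -10, 8)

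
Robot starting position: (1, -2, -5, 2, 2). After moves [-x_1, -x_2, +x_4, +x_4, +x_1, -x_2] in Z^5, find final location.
(1, -4, -5, 4, 2)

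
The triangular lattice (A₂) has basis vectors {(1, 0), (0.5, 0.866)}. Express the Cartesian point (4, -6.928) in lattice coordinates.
8b₁ - 8b₂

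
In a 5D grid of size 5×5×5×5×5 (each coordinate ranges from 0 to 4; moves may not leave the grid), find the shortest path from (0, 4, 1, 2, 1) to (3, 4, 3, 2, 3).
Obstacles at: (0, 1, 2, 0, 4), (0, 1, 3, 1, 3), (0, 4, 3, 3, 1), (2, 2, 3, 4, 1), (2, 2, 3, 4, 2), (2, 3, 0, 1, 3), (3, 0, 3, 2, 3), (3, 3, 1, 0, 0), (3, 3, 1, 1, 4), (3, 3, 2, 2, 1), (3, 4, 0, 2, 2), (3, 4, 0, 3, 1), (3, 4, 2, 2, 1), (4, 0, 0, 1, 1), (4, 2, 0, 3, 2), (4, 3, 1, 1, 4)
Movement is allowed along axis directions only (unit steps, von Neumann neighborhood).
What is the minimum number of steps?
7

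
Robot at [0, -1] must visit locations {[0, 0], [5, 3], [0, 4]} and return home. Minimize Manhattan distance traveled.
20
(one optimal route: (0, -1) → (0, 0) → (5, 3) → (0, 4) → (0, -1))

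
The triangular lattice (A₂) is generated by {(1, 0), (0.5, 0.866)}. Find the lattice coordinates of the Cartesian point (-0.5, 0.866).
-b₁ + b₂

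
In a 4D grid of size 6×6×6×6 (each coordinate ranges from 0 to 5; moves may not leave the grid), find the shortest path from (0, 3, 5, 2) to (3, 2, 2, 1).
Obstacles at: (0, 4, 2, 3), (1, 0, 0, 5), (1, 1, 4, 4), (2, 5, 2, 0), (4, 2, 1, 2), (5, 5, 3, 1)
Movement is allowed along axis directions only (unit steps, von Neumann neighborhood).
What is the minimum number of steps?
8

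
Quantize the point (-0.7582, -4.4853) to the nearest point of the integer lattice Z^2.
(-1, -4)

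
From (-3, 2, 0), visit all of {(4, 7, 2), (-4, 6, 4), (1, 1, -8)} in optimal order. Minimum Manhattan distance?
39
(one optimal route: (-3, 2, 0) → (-4, 6, 4) → (4, 7, 2) → (1, 1, -8))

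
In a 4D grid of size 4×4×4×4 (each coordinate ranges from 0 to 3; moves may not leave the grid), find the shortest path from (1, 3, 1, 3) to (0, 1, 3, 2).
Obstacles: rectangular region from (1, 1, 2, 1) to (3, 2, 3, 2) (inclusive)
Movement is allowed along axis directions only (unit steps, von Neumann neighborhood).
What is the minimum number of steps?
6
(one shortest path: (1, 3, 1, 3) → (0, 3, 1, 3) → (0, 2, 1, 3) → (0, 1, 1, 3) → (0, 1, 2, 3) → (0, 1, 3, 3) → (0, 1, 3, 2))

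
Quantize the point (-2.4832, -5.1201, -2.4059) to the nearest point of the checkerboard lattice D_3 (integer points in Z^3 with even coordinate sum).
(-3, -5, -2)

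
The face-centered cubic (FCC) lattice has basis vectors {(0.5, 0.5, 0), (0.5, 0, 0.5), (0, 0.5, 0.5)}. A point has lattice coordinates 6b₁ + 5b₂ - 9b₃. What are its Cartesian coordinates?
(5.5, -1.5, -2)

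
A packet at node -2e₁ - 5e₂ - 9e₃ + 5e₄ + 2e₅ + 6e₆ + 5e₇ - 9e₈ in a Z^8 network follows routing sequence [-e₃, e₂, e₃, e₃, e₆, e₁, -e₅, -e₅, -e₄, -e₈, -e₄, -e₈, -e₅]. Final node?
(-1, -4, -8, 3, -1, 7, 5, -11)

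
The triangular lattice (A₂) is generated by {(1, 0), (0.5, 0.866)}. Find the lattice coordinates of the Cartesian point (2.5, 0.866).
2b₁ + b₂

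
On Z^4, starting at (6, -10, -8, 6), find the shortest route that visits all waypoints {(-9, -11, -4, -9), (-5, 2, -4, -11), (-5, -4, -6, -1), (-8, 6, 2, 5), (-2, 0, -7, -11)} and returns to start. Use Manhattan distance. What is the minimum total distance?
148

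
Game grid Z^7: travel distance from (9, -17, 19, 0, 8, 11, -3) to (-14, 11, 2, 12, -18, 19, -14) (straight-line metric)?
51.0588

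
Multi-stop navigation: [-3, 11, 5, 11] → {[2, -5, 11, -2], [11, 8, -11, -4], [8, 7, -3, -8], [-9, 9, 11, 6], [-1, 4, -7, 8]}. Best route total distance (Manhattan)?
138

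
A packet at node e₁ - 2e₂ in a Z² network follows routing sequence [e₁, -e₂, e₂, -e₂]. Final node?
(2, -3)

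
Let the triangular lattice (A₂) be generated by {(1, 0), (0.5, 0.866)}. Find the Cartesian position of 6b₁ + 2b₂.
(7, 1.732)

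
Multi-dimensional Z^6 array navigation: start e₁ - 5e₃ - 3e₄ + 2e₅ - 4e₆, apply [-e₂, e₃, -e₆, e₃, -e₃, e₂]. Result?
(1, 0, -4, -3, 2, -5)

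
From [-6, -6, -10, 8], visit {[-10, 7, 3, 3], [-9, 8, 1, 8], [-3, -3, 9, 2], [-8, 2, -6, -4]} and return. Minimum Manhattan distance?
116
(one optimal route: (-6, -6, -10, 8) → (-3, -3, 9, 2) → (-10, 7, 3, 3) → (-9, 8, 1, 8) → (-8, 2, -6, -4) → (-6, -6, -10, 8))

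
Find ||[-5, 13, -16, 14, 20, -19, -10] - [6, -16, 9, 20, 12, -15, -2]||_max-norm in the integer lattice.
29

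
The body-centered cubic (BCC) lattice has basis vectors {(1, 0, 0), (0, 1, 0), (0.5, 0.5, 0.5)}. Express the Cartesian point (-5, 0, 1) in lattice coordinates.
-6b₁ - b₂ + 2b₃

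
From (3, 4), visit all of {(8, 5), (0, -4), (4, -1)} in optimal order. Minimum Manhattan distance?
23
(one optimal route: (3, 4) → (8, 5) → (4, -1) → (0, -4))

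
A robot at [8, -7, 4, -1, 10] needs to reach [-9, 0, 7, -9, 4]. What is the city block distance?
41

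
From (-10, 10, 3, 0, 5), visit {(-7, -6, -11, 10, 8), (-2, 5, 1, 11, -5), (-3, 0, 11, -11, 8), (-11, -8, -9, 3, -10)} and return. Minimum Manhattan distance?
206
(one optimal route: (-10, 10, 3, 0, 5) → (-2, 5, 1, 11, -5) → (-11, -8, -9, 3, -10) → (-7, -6, -11, 10, 8) → (-3, 0, 11, -11, 8) → (-10, 10, 3, 0, 5))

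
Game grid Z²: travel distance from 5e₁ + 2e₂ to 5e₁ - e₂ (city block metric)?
3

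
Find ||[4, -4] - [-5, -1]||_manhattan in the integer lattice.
12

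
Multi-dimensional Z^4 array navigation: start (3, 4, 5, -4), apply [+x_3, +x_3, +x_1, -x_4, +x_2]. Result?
(4, 5, 7, -5)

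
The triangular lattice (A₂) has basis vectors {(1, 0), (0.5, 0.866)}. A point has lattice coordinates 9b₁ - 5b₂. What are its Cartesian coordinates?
(6.5, -4.33)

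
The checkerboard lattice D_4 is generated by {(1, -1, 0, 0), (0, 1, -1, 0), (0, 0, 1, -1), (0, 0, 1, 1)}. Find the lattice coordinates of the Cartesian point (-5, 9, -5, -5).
-5b₁ + 4b₂ + 2b₃ - 3b₄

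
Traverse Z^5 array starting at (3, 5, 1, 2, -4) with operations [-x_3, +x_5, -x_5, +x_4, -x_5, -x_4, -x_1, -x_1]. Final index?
(1, 5, 0, 2, -5)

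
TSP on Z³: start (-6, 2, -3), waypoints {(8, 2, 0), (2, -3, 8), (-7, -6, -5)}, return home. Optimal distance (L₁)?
72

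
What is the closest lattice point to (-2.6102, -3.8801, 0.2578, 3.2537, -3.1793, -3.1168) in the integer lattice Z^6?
(-3, -4, 0, 3, -3, -3)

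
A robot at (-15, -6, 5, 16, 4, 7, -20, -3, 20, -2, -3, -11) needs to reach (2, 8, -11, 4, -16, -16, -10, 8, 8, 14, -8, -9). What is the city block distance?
158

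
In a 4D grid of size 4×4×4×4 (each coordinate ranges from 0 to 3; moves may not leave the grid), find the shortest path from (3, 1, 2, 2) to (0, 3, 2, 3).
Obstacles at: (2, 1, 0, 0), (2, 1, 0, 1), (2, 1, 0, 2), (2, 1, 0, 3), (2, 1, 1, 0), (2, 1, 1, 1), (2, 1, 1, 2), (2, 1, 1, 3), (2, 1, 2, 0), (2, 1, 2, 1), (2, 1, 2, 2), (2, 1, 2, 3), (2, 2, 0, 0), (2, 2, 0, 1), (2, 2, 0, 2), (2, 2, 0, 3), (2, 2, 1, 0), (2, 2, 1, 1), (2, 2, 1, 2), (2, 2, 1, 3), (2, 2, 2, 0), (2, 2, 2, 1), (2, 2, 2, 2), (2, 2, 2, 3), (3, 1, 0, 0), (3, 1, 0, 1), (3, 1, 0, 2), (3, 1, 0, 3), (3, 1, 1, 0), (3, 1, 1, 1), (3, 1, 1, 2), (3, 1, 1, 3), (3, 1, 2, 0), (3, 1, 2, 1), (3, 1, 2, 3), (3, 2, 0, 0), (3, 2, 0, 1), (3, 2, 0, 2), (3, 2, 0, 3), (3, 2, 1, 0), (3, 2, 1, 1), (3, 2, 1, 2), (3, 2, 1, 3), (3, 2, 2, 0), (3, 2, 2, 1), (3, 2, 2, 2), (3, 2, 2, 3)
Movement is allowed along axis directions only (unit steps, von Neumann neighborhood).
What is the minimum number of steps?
8
(one shortest path: (3, 1, 2, 2) → (3, 0, 2, 2) → (2, 0, 2, 2) → (1, 0, 2, 2) → (0, 0, 2, 2) → (0, 1, 2, 2) → (0, 2, 2, 2) → (0, 3, 2, 2) → (0, 3, 2, 3))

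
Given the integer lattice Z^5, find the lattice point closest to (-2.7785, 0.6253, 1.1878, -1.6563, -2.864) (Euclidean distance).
(-3, 1, 1, -2, -3)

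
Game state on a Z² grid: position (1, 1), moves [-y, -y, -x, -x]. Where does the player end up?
(-1, -1)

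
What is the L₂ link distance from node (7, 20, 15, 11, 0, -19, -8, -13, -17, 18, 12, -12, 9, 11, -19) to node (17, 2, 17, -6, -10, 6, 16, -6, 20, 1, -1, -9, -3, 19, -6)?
65.4217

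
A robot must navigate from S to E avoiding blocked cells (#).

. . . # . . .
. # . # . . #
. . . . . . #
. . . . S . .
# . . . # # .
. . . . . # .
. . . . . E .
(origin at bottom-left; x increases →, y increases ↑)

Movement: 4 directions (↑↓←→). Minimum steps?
6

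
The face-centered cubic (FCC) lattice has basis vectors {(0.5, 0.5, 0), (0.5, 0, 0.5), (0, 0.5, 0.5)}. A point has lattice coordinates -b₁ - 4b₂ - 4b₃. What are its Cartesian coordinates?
(-2.5, -2.5, -4)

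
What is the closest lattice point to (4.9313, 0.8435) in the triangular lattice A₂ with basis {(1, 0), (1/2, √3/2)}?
(4.5, 0.866)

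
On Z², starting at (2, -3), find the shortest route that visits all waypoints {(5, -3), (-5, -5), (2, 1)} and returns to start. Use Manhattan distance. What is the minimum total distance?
32
(one optimal route: (2, -3) → (5, -3) → (-5, -5) → (2, 1) → (2, -3))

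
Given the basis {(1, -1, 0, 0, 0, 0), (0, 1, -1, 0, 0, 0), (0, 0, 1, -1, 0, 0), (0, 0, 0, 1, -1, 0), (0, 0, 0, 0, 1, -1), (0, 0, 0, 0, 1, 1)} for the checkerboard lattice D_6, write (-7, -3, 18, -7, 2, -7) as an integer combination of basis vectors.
-7b₁ - 10b₂ + 8b₃ + b₄ + 5b₅ - 2b₆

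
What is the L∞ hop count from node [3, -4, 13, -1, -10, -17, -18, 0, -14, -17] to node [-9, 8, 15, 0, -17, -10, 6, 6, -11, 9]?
26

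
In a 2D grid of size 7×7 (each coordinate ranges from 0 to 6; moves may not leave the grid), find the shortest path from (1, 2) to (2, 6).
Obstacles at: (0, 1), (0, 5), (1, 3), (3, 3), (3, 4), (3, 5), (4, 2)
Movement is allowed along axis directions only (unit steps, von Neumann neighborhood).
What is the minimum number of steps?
5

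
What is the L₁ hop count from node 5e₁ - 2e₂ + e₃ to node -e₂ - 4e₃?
11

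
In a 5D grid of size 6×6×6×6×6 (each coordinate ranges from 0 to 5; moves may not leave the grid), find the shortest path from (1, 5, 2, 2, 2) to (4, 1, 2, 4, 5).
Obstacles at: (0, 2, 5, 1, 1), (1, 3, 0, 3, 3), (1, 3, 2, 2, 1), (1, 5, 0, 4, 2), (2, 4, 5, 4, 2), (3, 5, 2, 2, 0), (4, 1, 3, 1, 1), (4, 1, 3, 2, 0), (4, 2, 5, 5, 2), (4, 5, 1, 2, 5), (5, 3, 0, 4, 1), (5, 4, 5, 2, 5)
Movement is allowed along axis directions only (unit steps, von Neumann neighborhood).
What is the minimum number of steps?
12
(one shortest path: (1, 5, 2, 2, 2) → (2, 5, 2, 2, 2) → (3, 5, 2, 2, 2) → (4, 5, 2, 2, 2) → (4, 4, 2, 2, 2) → (4, 3, 2, 2, 2) → (4, 2, 2, 2, 2) → (4, 1, 2, 2, 2) → (4, 1, 2, 3, 2) → (4, 1, 2, 4, 2) → (4, 1, 2, 4, 3) → (4, 1, 2, 4, 4) → (4, 1, 2, 4, 5))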